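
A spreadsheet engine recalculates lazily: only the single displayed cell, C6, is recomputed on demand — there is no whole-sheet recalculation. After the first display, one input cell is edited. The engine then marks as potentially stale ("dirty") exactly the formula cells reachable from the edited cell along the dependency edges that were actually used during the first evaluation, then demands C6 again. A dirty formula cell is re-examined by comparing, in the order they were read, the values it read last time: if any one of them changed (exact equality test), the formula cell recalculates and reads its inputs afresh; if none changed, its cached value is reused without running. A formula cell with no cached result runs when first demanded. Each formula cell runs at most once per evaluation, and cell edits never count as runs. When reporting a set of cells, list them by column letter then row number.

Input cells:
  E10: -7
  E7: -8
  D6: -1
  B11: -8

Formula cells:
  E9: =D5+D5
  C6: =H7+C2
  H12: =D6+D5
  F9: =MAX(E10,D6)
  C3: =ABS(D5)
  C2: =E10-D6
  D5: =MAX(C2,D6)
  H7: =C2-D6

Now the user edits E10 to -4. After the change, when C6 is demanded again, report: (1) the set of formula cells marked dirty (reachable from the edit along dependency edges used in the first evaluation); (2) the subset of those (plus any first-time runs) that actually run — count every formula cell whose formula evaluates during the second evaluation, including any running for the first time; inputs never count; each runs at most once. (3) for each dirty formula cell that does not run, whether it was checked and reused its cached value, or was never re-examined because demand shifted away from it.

Marked dirty: C2, C6, H7.
Formula cells that run: C2, C6, H7 — 3 in total.
Every dirty formula cell ran.

First evaluation (everything demanded from the output):
  C2 = -7 - -1 = -6
  H7 = -6 - -1 = -5
  C6 = -5 + -6 = -11

Propagation after the edit:
  C2: runs — E10 -7->-4; result -3.
  H7: runs — C2 -6->-3; result -2.
  C6: runs — H7 -5->-2; C2 -6->-3; result -5.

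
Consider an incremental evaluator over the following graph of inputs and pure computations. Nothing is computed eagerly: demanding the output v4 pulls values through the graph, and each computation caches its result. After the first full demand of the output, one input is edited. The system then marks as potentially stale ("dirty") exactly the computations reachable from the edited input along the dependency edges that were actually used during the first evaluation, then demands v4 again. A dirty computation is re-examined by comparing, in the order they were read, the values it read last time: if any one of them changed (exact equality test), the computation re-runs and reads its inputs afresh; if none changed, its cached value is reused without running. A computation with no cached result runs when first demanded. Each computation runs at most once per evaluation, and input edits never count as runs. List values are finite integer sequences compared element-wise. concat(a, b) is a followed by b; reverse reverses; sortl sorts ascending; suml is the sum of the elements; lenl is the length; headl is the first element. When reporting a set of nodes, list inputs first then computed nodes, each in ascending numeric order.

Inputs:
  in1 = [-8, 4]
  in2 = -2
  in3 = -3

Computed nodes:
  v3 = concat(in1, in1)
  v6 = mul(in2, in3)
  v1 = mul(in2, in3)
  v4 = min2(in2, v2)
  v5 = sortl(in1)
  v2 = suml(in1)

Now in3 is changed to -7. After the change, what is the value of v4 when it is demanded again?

Initial pass — values computed on the first demand:
  v2 = suml([-8, 4]) = -4
  v4 = min2(-2, -4) = -4

Second demand — change propagation:
  no demanded computation ever read in3, so the edit dirties nothing and nothing runs.

The important point: nothing the output needs ever reads in3, so the edit is invisible to it.

v4 now evaluates to -4.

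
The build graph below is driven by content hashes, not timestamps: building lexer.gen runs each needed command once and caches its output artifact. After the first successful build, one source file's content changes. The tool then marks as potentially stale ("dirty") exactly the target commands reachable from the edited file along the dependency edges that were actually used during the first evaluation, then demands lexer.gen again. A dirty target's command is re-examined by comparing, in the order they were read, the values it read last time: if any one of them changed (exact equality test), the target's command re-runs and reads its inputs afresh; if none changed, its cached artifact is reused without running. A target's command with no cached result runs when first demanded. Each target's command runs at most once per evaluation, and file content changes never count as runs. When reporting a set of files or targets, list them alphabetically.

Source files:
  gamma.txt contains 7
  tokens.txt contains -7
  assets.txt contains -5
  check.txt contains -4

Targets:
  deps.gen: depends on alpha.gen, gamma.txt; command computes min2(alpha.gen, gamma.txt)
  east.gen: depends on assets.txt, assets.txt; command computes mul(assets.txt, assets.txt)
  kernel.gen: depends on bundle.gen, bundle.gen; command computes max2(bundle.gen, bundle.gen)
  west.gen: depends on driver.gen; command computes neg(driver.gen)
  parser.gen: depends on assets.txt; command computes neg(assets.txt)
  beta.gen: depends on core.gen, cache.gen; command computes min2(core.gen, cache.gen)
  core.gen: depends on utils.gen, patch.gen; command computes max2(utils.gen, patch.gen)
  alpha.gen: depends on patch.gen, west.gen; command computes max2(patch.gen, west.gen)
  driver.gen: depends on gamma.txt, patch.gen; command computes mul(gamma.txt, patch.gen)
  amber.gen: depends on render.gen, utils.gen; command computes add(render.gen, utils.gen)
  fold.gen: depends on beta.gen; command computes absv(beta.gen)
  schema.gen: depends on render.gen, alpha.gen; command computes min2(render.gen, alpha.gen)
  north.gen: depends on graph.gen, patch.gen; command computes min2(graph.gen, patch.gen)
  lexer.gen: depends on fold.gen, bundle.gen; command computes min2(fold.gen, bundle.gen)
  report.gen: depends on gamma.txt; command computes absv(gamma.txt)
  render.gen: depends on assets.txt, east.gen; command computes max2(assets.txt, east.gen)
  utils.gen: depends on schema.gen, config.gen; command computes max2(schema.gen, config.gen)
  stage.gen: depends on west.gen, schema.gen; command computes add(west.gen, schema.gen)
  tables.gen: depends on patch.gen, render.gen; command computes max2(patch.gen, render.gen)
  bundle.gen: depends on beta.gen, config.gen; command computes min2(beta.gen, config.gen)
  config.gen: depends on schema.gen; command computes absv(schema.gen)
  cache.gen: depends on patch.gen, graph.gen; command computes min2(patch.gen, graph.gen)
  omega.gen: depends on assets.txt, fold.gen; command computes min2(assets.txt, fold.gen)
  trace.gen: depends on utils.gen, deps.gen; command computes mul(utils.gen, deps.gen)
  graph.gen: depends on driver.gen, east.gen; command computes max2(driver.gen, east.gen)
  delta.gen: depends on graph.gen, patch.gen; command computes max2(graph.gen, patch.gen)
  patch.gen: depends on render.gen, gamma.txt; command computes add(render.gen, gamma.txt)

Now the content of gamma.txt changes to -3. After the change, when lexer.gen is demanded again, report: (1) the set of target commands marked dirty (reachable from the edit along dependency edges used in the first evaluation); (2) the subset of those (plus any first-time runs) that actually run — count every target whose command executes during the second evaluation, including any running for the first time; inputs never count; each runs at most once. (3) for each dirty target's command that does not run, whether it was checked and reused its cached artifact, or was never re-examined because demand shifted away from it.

Dirty set: alpha.gen, beta.gen, bundle.gen, cache.gen, config.gen, core.gen, driver.gen, fold.gen, graph.gen, lexer.gen, patch.gen, schema.gen, utils.gen, west.gen.
Run set: alpha.gen, beta.gen, bundle.gen, cache.gen, core.gen, driver.gen, fold.gen, graph.gen, lexer.gen, patch.gen, schema.gen, west.gen (12 run).
Re-examined without running (cache reused): config.gen, utils.gen.
The important point: at config.gen every value read last time is unchanged, so the dirty flag clears without a run.

Initial pass — values computed on the first demand:
  east.gen = mul(-5, -5) = 25
  render.gen = max2(-5, 25) = 25
  patch.gen = add(25, 7) = 32
  driver.gen = mul(7, 32) = 224
  graph.gen = max2(224, 25) = 224
  cache.gen = min2(32, 224) = 32
  west.gen = neg(224) = -224
  alpha.gen = max2(32, -224) = 32
  schema.gen = min2(25, 32) = 25
  config.gen = absv(25) = 25
  utils.gen = max2(25, 25) = 25
  core.gen = max2(25, 32) = 32
  beta.gen = min2(32, 32) = 32
  bundle.gen = min2(32, 25) = 25
  fold.gen = absv(32) = 32
  lexer.gen = min2(32, 25) = 25

Second demand — change propagation:
  patch.gen: re-runs because gamma.txt 7->-3; new result 22.
  driver.gen: re-runs because gamma.txt 7->-3; patch.gen 32->22; new result -66.
  graph.gen: re-runs because driver.gen 224->-66; new result 25.
  cache.gen: re-runs because patch.gen 32->22; graph.gen 224->25; new result 22.
  west.gen: re-runs because driver.gen 224->-66; new result 66.
  alpha.gen: re-runs because patch.gen 32->22; west.gen -224->66; new result 66.
  schema.gen: re-runs because alpha.gen 32->66; new result 25 (unchanged).
  config.gen: re-examined; everything it read last time is the same (schema.gen unchanged) — cache 25 kept, no run.
  utils.gen: re-examined; everything it read last time is the same (schema.gen unchanged, config.gen unchanged) — cache 25 kept, no run.
  core.gen: re-runs because patch.gen 32->22; new result 25.
  beta.gen: re-runs because core.gen 32->25; cache.gen 32->22; new result 22.
  bundle.gen: re-runs because beta.gen 32->22; new result 22.
  fold.gen: re-runs because beta.gen 32->22; new result 22.
  lexer.gen: re-runs because fold.gen 32->22; bundle.gen 25->22; new result 22.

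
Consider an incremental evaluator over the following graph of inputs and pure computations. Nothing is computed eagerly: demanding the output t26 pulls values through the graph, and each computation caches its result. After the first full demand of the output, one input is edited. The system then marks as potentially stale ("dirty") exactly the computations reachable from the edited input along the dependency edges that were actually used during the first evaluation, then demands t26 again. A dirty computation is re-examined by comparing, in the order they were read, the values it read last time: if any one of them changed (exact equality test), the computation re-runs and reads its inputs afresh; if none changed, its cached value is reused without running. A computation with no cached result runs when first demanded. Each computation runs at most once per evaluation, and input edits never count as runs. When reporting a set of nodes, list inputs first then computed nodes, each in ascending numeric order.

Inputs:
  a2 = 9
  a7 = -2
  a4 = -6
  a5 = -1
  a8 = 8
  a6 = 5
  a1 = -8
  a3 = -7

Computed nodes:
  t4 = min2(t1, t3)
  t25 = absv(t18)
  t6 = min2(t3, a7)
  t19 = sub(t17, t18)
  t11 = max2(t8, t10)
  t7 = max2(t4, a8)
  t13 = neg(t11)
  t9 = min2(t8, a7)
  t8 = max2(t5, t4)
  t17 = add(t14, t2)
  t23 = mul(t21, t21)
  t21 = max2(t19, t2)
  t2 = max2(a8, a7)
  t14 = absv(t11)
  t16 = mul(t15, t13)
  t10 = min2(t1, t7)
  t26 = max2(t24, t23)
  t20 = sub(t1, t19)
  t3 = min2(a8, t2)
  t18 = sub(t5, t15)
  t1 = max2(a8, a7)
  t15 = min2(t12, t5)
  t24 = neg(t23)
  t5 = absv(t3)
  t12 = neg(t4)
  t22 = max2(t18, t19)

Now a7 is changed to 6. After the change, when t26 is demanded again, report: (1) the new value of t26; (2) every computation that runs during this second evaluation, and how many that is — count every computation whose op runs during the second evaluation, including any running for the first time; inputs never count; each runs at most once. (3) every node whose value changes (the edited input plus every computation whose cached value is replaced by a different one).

Initial pass — values computed on the first demand:
  t1 = max2(8, -2) = 8
  t2 = max2(8, -2) = 8
  t3 = min2(8, 8) = 8
  t4 = min2(8, 8) = 8
  t5 = absv(8) = 8
  t7 = max2(8, 8) = 8
  t8 = max2(8, 8) = 8
  t10 = min2(8, 8) = 8
  t11 = max2(8, 8) = 8
  t12 = neg(8) = -8
  t14 = absv(8) = 8
  t15 = min2(-8, 8) = -8
  t17 = add(8, 8) = 16
  t18 = sub(8, -8) = 16
  t19 = sub(16, 16) = 0
  t21 = max2(0, 8) = 8
  t23 = mul(8, 8) = 64
  t24 = neg(64) = -64
  t26 = max2(-64, 64) = 64

Second demand — change propagation:
  t1: re-runs because a7 -2->6; new result 8 (unchanged).
  t2: re-runs because a7 -2->6; new result 8 (unchanged).
  t3: re-examined; everything it read last time is the same (a8 unchanged, t2 unchanged) — cache 8 kept, no run.
  t4: re-examined; everything it read last time is the same (t1 unchanged, t3 unchanged) — cache 8 kept, no run.
  t5: re-examined; everything it read last time is the same (t3 unchanged) — cache 8 kept, no run.
  t7: re-examined; everything it read last time is the same (t4 unchanged, a8 unchanged) — cache 8 kept, no run.
  t8: re-examined; everything it read last time is the same (t5 unchanged, t4 unchanged) — cache 8 kept, no run.
  t10: re-examined; everything it read last time is the same (t1 unchanged, t7 unchanged) — cache 8 kept, no run.
  t11: re-examined; everything it read last time is the same (t8 unchanged, t10 unchanged) — cache 8 kept, no run.
  t12: re-examined; everything it read last time is the same (t4 unchanged) — cache -8 kept, no run.
  t14: re-examined; everything it read last time is the same (t11 unchanged) — cache 8 kept, no run.
  t15: re-examined; everything it read last time is the same (t12 unchanged, t5 unchanged) — cache -8 kept, no run.
  t17: re-examined; everything it read last time is the same (t14 unchanged, t2 unchanged) — cache 16 kept, no run.
  t18: re-examined; everything it read last time is the same (t5 unchanged, t15 unchanged) — cache 16 kept, no run.
  t19: re-examined; everything it read last time is the same (t17 unchanged, t18 unchanged) — cache 0 kept, no run.
  t21: re-examined; everything it read last time is the same (t19 unchanged, t2 unchanged) — cache 8 kept, no run.
  t23: re-examined; everything it read last time is the same (t21 unchanged, t21 unchanged) — cache 64 kept, no run.
  t24: re-examined; everything it read last time is the same (t23 unchanged) — cache -64 kept, no run.
  t26: re-examined; everything it read last time is the same (t24 unchanged, t23 unchanged) — cache 64 kept, no run.

The important point: at t3 every value read last time is unchanged, so the dirty flag clears without a run.

t26 now evaluates to 64.
Run set: t1, t2 (2 run).
Changed values: a7.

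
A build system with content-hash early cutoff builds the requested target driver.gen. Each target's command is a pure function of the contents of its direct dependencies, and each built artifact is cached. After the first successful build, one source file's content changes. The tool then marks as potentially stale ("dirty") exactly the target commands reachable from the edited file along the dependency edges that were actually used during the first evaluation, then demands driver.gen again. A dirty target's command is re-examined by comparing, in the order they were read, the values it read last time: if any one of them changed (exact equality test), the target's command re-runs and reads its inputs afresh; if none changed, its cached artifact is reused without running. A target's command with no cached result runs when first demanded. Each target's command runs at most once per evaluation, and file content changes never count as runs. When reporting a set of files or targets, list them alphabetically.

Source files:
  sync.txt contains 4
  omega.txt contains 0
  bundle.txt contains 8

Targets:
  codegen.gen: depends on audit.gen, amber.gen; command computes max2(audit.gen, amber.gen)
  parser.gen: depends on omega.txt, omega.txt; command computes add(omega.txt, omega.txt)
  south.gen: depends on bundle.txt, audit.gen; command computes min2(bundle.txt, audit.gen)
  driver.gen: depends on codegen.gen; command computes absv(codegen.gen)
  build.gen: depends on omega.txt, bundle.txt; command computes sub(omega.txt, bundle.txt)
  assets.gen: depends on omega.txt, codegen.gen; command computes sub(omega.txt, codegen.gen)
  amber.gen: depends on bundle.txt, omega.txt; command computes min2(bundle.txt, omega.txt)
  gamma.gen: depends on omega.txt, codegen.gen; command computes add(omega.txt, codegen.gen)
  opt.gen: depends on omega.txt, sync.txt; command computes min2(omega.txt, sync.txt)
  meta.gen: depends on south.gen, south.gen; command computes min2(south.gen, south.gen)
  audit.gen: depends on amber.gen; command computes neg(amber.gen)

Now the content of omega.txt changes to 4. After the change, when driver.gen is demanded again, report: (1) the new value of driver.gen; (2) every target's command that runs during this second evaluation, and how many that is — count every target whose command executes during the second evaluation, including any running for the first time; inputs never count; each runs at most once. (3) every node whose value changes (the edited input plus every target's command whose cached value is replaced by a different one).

New value of driver.gen: 4.
Target commands that run: amber.gen, audit.gen, codegen.gen, driver.gen — 4 in total.
Values that change: amber.gen, audit.gen, codegen.gen, driver.gen, omega.txt.

First evaluation (everything demanded from the output):
  amber.gen = min2(8, 0) = 0
  audit.gen = neg(0) = 0
  codegen.gen = max2(0, 0) = 0
  driver.gen = absv(0) = 0

Propagation after the edit:
  amber.gen: runs — omega.txt 0->4; result 4.
  audit.gen: runs — amber.gen 0->4; result -4.
  codegen.gen: runs — audit.gen 0->-4; amber.gen 0->4; result 4.
  driver.gen: runs — codegen.gen 0->4; result 4.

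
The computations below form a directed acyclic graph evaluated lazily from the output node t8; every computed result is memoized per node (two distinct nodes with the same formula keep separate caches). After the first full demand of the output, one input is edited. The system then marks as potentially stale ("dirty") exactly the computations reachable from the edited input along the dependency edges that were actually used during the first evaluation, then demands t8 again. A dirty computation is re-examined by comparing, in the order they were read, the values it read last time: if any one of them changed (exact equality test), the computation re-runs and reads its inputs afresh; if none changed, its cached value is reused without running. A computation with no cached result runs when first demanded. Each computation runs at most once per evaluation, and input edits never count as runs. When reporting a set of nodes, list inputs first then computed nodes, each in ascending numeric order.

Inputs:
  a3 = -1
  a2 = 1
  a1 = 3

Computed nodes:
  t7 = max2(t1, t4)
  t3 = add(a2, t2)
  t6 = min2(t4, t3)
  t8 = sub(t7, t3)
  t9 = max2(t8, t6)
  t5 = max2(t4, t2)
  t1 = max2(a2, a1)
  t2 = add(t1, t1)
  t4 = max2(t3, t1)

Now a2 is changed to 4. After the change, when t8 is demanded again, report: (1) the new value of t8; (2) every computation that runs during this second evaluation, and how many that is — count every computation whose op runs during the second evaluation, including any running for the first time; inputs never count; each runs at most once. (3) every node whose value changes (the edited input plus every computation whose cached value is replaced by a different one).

First demand of the output computes:
  t1 = max2(1, 3) = 3
  t2 = add(3, 3) = 6
  t3 = add(1, 6) = 7
  t4 = max2(7, 3) = 7
  t7 = max2(3, 7) = 7
  t8 = sub(7, 7) = 0

After the edit, cleaning proceeds:
  t1: a read changed (a2 1->4) — executes, giving 4.
  t2: a read changed (t1 3->4; t1 3->4) — executes, giving 8.
  t3: a read changed (a2 1->4; t2 6->8) — executes, giving 12.
  t4: a read changed (t3 7->12; t1 3->4) — executes, giving 12.
  t7: a read changed (t1 3->4; t4 7->12) — executes, giving 12.
  t8: a read changed (t7 7->12; t3 7->12) — executes, giving 0 — identical to its old value.

Demanding t8 again yields 0.
6 computations run: t1, t2, t3, t4, t7, t8.
The nodes whose values change: a2, t1, t2, t3, t4, t7.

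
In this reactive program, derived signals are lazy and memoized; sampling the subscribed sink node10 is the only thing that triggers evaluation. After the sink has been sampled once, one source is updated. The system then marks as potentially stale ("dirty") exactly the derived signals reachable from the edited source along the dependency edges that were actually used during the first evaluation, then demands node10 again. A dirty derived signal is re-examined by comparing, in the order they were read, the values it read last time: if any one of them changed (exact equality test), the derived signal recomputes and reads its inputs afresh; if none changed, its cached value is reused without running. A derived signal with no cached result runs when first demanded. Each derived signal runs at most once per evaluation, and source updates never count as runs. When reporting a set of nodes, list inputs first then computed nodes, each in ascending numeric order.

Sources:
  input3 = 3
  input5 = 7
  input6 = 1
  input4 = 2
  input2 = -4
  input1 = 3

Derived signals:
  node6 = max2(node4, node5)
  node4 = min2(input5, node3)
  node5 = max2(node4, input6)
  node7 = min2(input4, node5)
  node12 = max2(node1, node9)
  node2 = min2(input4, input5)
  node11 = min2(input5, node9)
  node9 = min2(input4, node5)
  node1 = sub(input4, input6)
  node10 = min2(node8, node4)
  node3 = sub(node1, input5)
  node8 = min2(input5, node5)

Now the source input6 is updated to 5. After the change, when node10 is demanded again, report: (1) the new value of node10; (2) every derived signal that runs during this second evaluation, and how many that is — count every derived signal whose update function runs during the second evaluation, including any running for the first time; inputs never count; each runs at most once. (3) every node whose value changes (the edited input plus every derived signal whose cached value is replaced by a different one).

Demanding node10 again yields -10.
6 derived signals run: node1, node3, node4, node5, node8, node10.
The nodes whose values change: input6, node1, node3, node4, node5, node8, node10.

First demand of the output computes:
  node1 = sub(2, 1) = 1
  node3 = sub(1, 7) = -6
  node4 = min2(7, -6) = -6
  node5 = max2(-6, 1) = 1
  node8 = min2(7, 1) = 1
  node10 = min2(1, -6) = -6

After the edit, cleaning proceeds:
  node1: a read changed (input6 1->5) — executes, giving -3.
  node3: a read changed (node1 1->-3) — executes, giving -10.
  node4: a read changed (node3 -6->-10) — executes, giving -10.
  node5: a read changed (node4 -6->-10; input6 1->5) — executes, giving 5.
  node8: a read changed (node5 1->5) — executes, giving 5.
  node10: a read changed (node8 1->5; node4 -6->-10) — executes, giving -10.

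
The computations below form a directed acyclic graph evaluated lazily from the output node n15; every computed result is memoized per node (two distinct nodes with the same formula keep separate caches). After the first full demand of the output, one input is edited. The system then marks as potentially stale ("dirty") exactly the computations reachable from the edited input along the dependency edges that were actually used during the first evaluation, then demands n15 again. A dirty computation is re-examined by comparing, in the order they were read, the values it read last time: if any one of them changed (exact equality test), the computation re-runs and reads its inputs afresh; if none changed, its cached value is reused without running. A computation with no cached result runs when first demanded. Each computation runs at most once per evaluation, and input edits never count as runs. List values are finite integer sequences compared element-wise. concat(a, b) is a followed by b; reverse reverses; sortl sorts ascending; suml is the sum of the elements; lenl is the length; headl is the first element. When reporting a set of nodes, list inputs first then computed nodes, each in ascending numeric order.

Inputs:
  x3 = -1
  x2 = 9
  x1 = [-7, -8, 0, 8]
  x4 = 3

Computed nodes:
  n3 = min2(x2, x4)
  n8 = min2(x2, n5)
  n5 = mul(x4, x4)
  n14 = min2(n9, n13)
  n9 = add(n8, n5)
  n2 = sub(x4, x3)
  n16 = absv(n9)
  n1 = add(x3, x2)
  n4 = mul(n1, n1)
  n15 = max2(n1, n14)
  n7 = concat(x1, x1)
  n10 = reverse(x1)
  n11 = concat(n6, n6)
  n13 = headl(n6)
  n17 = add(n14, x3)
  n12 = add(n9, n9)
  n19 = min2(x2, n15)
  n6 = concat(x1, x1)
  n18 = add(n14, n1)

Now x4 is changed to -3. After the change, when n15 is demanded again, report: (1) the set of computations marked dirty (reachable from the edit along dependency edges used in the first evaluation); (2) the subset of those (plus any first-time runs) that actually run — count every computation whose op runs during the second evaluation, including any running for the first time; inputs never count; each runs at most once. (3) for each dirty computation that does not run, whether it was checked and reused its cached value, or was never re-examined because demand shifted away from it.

The edit dirties: n5, n8, n9, n14, n15.
1 computations run: n5.
Cache hits after checking: n8, n9, n14, n15.
Note the absorption at n5: it re-runs yet its value is the same, leaving the output's value untouched.

First demand of the output computes:
  n1 = add(-1, 9) = 8
  n5 = mul(3, 3) = 9
  n6 = concat([-7, -8, 0, 8], [-7, -8, 0, 8]) = [-7, -8, 0, 8, -7, -8, 0, 8]
  n8 = min2(9, 9) = 9
  n9 = add(9, 9) = 18
  n13 = headl([-7, -8, 0, 8, -7, -8, 0, 8]) = -7
  n14 = min2(18, -7) = -7
  n15 = max2(8, -7) = 8

After the edit, cleaning proceeds:
  n5: a read changed (x4 3->-3; x4 3->-3) — executes, giving 9 — identical to its old value.
  n8: dirty, but its reads are unchanged (x2 unchanged, n5 unchanged); cached 9 stands.
  n9: dirty, but its reads are unchanged (n8 unchanged, n5 unchanged); cached 18 stands.
  n14: dirty, but its reads are unchanged (n9 unchanged, n13 unchanged); cached -7 stands.
  n15: dirty, but its reads are unchanged (n1 unchanged, n14 unchanged); cached 8 stands.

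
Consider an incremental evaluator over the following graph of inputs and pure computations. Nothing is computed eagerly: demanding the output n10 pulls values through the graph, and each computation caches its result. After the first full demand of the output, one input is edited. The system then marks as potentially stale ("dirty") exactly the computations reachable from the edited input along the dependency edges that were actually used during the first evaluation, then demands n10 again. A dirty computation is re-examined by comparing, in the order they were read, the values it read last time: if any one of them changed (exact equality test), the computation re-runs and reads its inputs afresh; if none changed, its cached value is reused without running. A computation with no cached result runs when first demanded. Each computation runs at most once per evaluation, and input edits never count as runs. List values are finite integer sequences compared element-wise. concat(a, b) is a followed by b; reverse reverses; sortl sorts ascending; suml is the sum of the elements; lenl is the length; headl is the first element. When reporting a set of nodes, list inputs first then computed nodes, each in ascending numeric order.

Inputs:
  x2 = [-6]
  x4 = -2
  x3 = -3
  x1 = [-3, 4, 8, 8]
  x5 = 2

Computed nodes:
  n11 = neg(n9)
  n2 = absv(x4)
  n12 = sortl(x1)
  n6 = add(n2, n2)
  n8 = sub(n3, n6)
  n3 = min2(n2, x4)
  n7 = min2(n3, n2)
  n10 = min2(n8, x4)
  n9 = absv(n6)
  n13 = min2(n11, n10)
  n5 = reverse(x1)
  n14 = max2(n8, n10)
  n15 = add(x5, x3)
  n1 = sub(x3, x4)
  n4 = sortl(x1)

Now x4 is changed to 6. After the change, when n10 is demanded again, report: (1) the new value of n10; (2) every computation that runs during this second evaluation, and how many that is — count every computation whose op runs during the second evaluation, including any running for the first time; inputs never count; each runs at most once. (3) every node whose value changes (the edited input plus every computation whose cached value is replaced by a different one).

n10 now evaluates to -6.
Run set: n2, n3, n6, n8, n10 (5 run).
Changed values: x4, n2, n3, n6.

Initial pass — values computed on the first demand:
  n2 = absv(-2) = 2
  n3 = min2(2, -2) = -2
  n6 = add(2, 2) = 4
  n8 = sub(-2, 4) = -6
  n10 = min2(-6, -2) = -6

Second demand — change propagation:
  n2: re-runs because x4 -2->6; new result 6.
  n3: re-runs because n2 2->6; x4 -2->6; new result 6.
  n6: re-runs because n2 2->6; n2 2->6; new result 12.
  n8: re-runs because n3 -2->6; n6 4->12; new result -6 (unchanged).
  n10: re-runs because x4 -2->6; new result -6 (unchanged).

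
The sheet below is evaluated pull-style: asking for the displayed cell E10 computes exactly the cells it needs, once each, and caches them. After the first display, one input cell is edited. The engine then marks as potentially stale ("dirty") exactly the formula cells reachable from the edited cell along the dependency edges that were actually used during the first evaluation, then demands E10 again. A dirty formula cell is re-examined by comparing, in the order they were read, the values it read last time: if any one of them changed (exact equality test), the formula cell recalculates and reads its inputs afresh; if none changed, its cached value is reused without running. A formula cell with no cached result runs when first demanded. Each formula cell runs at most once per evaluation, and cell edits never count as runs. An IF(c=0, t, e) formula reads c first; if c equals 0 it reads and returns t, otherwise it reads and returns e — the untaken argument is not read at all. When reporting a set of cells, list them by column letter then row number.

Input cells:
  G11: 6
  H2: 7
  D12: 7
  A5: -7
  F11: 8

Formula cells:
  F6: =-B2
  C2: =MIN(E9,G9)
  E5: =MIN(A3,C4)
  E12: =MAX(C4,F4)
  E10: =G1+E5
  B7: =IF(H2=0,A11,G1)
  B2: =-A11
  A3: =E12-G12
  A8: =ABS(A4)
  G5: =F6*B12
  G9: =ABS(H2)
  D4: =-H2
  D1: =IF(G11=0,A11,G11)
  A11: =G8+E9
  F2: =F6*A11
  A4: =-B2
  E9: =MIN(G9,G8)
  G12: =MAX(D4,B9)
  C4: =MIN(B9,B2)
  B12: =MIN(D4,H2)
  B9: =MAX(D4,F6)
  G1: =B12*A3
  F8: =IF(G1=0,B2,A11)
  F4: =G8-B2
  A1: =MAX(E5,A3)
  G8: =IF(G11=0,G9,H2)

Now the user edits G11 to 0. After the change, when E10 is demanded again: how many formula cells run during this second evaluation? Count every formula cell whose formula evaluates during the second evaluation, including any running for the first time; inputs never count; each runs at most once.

1 formula cells run: G8.
Note the absorption at G8: it re-runs yet its value is the same, leaving the output's value untouched.

First demand of the output computes:
  D4 = -(7) = -7
  B12 = MIN(-7, 7) = -7
  G9 = ABS(7) = 7
  G8 = IF(G11=0: G11=6 -> else branch H2) = 7
  E9 = MIN(7, 7) = 7
  A11 = 7 + 7 = 14
  B2 = -(14) = -14
  F4 = 7 - -14 = 21
  F6 = -(-14) = 14
  B9 = MAX(-7, 14) = 14
  C4 = MIN(14, -14) = -14
  E12 = MAX(-14, 21) = 21
  G12 = MAX(-7, 14) = 14
  A3 = 21 - 14 = 7
  E5 = MIN(7, -14) = -14
  G1 = -7 * 7 = -49
  E10 = -49 + -14 = -63

After the edit, cleaning proceeds:
  G8: a read changed (G11 6->0) — executes, giving 7 — identical to its old value.
  E9: dirty, but its reads are unchanged (G9 unchanged, G8 unchanged); cached 7 stands.
  A11: dirty, but its reads are unchanged (G8 unchanged, E9 unchanged); cached 14 stands.
  B2: dirty, but its reads are unchanged (A11 unchanged); cached -14 stands.
  F4: dirty, but its reads are unchanged (G8 unchanged, B2 unchanged); cached 21 stands.
  F6: dirty, but its reads are unchanged (B2 unchanged); cached 14 stands.
  B9: dirty, but its reads are unchanged (D4 unchanged, F6 unchanged); cached 14 stands.
  C4: dirty, but its reads are unchanged (B9 unchanged, B2 unchanged); cached -14 stands.
  E12: dirty, but its reads are unchanged (C4 unchanged, F4 unchanged); cached 21 stands.
  G12: dirty, but its reads are unchanged (D4 unchanged, B9 unchanged); cached 14 stands.
  A3: dirty, but its reads are unchanged (E12 unchanged, G12 unchanged); cached 7 stands.
  E5: dirty, but its reads are unchanged (A3 unchanged, C4 unchanged); cached -14 stands.
  G1: dirty, but its reads are unchanged (B12 unchanged, A3 unchanged); cached -49 stands.
  E10: dirty, but its reads are unchanged (G1 unchanged, E5 unchanged); cached -63 stands.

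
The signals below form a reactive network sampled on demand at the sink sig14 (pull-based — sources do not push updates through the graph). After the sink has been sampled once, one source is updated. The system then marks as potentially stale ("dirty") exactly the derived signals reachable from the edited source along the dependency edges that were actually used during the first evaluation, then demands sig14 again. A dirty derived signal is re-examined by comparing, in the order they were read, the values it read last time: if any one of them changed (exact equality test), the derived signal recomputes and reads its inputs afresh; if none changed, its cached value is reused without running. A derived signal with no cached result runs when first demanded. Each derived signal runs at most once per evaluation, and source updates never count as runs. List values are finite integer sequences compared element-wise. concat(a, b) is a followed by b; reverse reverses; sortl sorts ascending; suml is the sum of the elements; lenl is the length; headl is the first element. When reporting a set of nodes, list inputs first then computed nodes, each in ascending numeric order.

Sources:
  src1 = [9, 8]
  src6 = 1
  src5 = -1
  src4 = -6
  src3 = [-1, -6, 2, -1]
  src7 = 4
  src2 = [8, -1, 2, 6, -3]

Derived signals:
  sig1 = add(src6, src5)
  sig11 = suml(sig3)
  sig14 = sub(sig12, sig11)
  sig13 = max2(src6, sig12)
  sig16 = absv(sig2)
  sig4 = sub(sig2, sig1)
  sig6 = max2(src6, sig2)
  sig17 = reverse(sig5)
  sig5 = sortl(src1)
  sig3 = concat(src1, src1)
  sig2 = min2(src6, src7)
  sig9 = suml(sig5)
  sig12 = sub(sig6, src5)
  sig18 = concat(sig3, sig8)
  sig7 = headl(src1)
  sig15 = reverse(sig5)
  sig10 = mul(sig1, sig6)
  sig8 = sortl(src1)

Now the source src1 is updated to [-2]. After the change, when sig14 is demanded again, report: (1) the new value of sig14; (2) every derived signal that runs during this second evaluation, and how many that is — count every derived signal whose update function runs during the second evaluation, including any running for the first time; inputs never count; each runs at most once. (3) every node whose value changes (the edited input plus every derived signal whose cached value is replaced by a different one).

sig14 now evaluates to 6.
Run set: sig3, sig11, sig14 (3 run).
Changed values: src1, sig3, sig11, sig14.

Initial pass — values computed on the first demand:
  sig2 = min2(1, 4) = 1
  sig3 = concat([9, 8], [9, 8]) = [9, 8, 9, 8]
  sig6 = max2(1, 1) = 1
  sig11 = suml([9, 8, 9, 8]) = 34
  sig12 = sub(1, -1) = 2
  sig14 = sub(2, 34) = -32

Second demand — change propagation:
  sig3: re-runs because src1 [9, 8]->[-2]; src1 [9, 8]->[-2]; new result [-2, -2].
  sig11: re-runs because sig3 [9, 8, 9, 8]->[-2, -2]; new result -4.
  sig14: re-runs because sig11 34->-4; new result 6.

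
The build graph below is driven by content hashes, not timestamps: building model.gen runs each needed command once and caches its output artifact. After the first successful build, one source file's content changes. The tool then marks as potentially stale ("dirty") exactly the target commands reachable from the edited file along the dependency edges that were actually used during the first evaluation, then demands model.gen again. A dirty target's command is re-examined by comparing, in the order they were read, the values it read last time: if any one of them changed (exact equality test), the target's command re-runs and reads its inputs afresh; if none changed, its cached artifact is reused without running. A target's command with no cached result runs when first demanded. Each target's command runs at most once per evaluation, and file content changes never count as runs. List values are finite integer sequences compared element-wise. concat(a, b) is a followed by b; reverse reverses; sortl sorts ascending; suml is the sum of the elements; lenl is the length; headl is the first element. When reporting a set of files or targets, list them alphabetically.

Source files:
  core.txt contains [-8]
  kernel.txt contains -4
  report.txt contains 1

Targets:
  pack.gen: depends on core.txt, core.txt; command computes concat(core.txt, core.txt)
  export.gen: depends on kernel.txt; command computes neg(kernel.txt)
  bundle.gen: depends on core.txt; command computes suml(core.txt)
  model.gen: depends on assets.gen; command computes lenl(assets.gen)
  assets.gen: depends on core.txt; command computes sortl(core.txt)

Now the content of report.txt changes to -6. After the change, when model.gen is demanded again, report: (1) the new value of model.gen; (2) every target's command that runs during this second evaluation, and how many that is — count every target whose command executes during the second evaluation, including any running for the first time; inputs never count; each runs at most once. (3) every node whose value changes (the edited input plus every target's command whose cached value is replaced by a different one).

Initial pass — values computed on the first demand:
  assets.gen = sortl([-8]) = [-8]
  model.gen = lenl([-8]) = 1

Second demand — change propagation:
  no demanded computation ever read report.txt, so the edit dirties nothing and nothing runs.

The important point: nothing the output needs ever reads report.txt, so the edit is invisible to it.

model.gen now evaluates to 1.
Run set: none (0 run).
Changed values: report.txt.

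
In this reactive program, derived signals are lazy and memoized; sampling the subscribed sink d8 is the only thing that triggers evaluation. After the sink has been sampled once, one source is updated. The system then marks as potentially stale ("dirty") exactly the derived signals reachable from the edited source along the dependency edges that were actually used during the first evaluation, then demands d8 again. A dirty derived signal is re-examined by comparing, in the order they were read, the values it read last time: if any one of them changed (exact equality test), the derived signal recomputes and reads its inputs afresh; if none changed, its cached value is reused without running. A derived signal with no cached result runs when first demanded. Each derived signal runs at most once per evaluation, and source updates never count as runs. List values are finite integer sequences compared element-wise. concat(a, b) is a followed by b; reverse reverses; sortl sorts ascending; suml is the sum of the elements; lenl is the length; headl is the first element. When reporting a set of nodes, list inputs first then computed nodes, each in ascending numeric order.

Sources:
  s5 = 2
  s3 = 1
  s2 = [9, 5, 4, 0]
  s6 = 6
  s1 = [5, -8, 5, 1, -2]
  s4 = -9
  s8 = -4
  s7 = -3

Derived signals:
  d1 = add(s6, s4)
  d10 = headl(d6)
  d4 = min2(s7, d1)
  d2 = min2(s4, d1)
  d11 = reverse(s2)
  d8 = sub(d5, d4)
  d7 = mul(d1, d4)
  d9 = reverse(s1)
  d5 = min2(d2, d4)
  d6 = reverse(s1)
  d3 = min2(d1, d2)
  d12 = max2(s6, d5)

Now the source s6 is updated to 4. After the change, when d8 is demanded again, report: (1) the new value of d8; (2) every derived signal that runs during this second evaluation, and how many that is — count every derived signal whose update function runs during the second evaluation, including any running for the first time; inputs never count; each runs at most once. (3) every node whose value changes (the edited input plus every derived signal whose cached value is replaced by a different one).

First demand of the output computes:
  d1 = add(6, -9) = -3
  d2 = min2(-9, -3) = -9
  d4 = min2(-3, -3) = -3
  d5 = min2(-9, -3) = -9
  d8 = sub(-9, -3) = -6

After the edit, cleaning proceeds:
  d1: a read changed (s6 6->4) — executes, giving -5.
  d2: a read changed (d1 -3->-5) — executes, giving -9 — identical to its old value.
  d4: a read changed (d1 -3->-5) — executes, giving -5.
  d5: a read changed (d4 -3->-5) — executes, giving -9 — identical to its old value.
  d8: a read changed (d4 -3->-5) — executes, giving -4.

Demanding d8 again yields -4.
5 derived signals run: d1, d2, d4, d5, d8.
The nodes whose values change: s6, d1, d4, d8.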